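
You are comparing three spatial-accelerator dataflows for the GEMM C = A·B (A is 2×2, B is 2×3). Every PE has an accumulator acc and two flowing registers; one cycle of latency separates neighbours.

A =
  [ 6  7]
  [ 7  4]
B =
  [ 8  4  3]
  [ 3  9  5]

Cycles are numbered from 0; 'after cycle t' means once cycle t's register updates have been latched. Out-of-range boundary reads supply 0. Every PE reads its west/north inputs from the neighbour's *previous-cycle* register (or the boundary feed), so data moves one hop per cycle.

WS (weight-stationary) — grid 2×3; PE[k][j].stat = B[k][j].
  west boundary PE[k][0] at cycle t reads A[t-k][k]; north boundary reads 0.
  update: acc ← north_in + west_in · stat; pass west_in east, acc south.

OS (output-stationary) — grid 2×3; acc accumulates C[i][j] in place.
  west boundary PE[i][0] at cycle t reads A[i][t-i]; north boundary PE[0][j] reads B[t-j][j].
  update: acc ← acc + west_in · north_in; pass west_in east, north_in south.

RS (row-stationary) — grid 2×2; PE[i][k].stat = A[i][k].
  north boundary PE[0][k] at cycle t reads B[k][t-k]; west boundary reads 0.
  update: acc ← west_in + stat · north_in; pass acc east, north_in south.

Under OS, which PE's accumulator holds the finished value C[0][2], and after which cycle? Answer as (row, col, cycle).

(row, col, cycle) = (0, 2, 3)

Under OS, C[0][2] lands at PE[0][2]:
  0: (0,2).acc=0  regs=<0,0>
  1: (0,2).acc=0  regs=<0,0>
  2: (0,2).acc=18  regs=<6,3>
  3: (0,2).acc=53  regs=<7,5>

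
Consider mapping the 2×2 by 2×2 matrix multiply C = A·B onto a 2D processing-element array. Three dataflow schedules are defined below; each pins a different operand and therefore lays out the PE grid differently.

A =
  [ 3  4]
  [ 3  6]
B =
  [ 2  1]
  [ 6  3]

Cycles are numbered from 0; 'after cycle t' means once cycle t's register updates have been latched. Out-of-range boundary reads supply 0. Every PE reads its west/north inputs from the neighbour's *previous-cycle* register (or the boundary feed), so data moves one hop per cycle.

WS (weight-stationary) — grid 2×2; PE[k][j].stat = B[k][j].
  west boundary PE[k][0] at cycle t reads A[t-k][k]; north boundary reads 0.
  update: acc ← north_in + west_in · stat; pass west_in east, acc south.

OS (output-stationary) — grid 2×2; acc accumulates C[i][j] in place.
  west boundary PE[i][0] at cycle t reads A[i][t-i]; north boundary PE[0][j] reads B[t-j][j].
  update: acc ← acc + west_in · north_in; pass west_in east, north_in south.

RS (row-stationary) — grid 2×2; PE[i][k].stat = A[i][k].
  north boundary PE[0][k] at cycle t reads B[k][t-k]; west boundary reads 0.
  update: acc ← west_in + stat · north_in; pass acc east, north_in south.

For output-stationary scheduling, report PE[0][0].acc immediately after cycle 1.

OS 2×2: PE[0][0] cycle-by-cycle (with neighbour feeds):
  t=0 PE[0][0]: acc=6 h=3 v=2
  t=1 PE[0][0]: acc=30 h=4 v=6

PE[0][0].acc = 30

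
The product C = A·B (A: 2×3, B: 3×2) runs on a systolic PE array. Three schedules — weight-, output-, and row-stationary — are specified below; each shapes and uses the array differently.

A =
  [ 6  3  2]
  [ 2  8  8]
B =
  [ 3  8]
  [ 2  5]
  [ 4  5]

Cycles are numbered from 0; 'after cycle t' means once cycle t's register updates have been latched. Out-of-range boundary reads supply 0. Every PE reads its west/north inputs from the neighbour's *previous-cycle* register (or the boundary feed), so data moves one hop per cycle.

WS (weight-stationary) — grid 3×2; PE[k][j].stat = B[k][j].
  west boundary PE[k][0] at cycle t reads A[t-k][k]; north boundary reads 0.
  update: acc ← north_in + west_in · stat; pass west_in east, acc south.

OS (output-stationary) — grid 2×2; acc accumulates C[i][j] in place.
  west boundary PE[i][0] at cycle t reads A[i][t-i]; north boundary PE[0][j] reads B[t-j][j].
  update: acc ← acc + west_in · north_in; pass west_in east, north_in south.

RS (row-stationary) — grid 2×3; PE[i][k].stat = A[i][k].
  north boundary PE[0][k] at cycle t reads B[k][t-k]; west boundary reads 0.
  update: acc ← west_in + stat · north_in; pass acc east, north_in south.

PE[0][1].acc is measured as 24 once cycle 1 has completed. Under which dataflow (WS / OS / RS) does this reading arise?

Under WS (3×2), PE[0][1]:
  t=0 PE[0][1]: acc=0 h=0 v=0
  t=1 PE[0][1]: acc=48 h=6 v=48
Under OS (2×2), PE[0][1]:
  t=0 PE[0][1]: acc=0 h=0 v=0
  t=1 PE[0][1]: acc=48 h=6 v=8
Under RS (2×3), PE[0][1]:
  t=0 PE[0][1]: acc=0 h=0 v=0
  t=1 PE[0][1]: acc=24 h=24 v=2

dataflow = RS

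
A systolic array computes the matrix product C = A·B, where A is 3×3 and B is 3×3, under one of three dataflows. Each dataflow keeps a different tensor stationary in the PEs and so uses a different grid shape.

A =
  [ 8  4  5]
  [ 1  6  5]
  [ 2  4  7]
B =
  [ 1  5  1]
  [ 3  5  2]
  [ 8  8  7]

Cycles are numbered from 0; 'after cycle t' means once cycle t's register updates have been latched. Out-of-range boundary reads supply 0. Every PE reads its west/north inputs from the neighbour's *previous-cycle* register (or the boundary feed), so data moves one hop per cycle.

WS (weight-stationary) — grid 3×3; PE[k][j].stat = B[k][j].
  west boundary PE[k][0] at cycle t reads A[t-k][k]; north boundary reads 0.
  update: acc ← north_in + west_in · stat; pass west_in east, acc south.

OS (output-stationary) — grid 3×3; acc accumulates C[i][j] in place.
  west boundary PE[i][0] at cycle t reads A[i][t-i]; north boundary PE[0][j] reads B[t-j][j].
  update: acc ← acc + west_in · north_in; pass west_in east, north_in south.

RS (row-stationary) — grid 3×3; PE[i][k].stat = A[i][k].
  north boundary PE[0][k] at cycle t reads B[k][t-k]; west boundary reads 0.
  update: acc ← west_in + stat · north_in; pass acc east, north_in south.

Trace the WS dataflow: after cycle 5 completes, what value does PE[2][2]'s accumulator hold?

Tracing WS — 3×3 array, target PE[2][2]:
  0: (1,2).acc=0  regs=<0,0>
  0: (2,1).acc=0  regs=<0,0>
  0: (2,2).acc=0  regs=<0,0>
  1: (1,2).acc=0  regs=<0,0>
  1: (2,1).acc=0  regs=<0,0>
  1: (2,2).acc=0  regs=<0,0>
  2: (1,2).acc=0  regs=<0,0>
  2: (2,1).acc=0  regs=<0,0>
  2: (2,2).acc=0  regs=<0,0>
  3: (1,2).acc=16  regs=<4,16>
  3: (2,1).acc=100  regs=<5,100>
  3: (2,2).acc=0  regs=<0,0>
  4: (1,2).acc=13  regs=<6,13>
  4: (2,1).acc=75  regs=<5,75>
  4: (2,2).acc=51  regs=<5,51>
  5: (1,2).acc=10  regs=<4,10>
  5: (2,1).acc=86  regs=<7,86>
  5: (2,2).acc=48  regs=<5,48>

PE[2][2].acc = 48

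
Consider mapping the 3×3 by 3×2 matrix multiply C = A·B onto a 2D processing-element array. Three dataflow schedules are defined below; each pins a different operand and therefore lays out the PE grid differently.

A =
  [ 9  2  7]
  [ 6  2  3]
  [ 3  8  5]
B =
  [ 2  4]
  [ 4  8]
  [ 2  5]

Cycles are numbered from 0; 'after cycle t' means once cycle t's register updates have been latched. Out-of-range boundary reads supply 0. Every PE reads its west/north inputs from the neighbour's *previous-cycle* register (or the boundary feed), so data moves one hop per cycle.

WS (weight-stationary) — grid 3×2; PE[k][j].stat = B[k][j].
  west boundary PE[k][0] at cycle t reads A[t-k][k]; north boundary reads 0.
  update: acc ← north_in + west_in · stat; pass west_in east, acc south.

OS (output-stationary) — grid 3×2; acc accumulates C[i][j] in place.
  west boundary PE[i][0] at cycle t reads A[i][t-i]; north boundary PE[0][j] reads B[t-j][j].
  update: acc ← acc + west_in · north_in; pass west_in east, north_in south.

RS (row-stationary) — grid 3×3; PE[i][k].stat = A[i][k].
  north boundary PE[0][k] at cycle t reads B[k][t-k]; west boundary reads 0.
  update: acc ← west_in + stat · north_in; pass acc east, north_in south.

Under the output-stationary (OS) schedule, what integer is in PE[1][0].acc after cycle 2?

Tracing OS — 3×2 array, target PE[1][0]:
  after 0 — PE[0][0] acc=18, pass-E 9, pass-S 2
  after 0 — PE[1][0] acc=0, pass-E 0, pass-S 0
  after 1 — PE[0][0] acc=26, pass-E 2, pass-S 4
  after 1 — PE[1][0] acc=12, pass-E 6, pass-S 2
  after 2 — PE[0][0] acc=40, pass-E 7, pass-S 2
  after 2 — PE[1][0] acc=20, pass-E 2, pass-S 4

PE[1][0].acc = 20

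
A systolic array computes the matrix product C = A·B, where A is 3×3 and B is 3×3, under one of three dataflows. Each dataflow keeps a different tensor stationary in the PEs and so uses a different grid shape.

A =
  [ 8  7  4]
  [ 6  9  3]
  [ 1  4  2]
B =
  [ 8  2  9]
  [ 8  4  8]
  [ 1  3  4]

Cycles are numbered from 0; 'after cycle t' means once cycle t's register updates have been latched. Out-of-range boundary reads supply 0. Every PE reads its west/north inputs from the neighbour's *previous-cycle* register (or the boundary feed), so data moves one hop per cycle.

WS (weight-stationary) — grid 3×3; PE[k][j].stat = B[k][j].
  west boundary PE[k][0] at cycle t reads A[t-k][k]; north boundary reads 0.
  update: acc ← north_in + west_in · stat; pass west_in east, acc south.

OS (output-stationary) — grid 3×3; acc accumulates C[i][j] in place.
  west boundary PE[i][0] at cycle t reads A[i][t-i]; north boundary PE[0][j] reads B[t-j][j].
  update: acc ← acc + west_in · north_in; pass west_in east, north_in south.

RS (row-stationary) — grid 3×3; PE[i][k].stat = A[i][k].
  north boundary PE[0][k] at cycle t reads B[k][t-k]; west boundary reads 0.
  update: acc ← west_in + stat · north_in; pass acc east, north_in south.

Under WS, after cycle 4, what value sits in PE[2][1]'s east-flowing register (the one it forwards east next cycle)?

register = 3

Tracing WS — 3×3 array, target PE[2][1]:
  @0  [1,1]  acc 0  |  →0  ↓0
  @0  [2,0]  acc 0  |  →0  ↓0
  @0  [2,1]  acc 0  |  →0  ↓0
  @1  [1,1]  acc 0  |  →0  ↓0
  @1  [2,0]  acc 0  |  →0  ↓0
  @1  [2,1]  acc 0  |  →0  ↓0
  @2  [1,1]  acc 44  |  →7  ↓44
  @2  [2,0]  acc 124  |  →4  ↓124
  @2  [2,1]  acc 0  |  →0  ↓0
  @3  [1,1]  acc 48  |  →9  ↓48
  @3  [2,0]  acc 123  |  →3  ↓123
  @3  [2,1]  acc 56  |  →4  ↓56
  @4  [1,1]  acc 18  |  →4  ↓18
  @4  [2,0]  acc 42  |  →2  ↓42
  @4  [2,1]  acc 57  |  →3  ↓57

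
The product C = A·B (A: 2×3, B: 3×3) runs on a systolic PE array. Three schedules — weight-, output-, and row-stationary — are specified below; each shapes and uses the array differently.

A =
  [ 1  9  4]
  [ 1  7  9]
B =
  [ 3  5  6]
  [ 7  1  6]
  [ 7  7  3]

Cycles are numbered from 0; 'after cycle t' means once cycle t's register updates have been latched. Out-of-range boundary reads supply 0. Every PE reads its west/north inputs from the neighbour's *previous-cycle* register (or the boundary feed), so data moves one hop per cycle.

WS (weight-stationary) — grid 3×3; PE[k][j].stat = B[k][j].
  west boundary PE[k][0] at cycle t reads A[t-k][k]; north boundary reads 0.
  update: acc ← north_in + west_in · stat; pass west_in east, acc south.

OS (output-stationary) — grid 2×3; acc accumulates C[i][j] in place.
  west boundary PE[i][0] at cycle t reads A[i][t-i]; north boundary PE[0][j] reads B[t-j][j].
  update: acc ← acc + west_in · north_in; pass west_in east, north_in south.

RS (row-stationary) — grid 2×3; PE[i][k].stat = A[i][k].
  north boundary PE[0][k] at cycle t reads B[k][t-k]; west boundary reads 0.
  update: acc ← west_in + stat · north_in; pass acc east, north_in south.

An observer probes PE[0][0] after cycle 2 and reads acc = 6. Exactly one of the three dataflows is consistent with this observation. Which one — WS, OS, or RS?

Under WS (3×3), PE[0][0]:
  @0  [0,0]  acc 3  |  →1  ↓3
  @1  [0,0]  acc 3  |  →1  ↓3
  @2  [0,0]  acc 0  |  →0  ↓0
Under OS (2×3), PE[0][0]:
  @0  [0,0]  acc 3  |  →1  ↓3
  @1  [0,0]  acc 66  |  →9  ↓7
  @2  [0,0]  acc 94  |  →4  ↓7
Under RS (2×3), PE[0][0]:
  @0  [0,0]  acc 3  |  →3  ↓3
  @1  [0,0]  acc 5  |  →5  ↓5
  @2  [0,0]  acc 6  |  →6  ↓6

dataflow = RS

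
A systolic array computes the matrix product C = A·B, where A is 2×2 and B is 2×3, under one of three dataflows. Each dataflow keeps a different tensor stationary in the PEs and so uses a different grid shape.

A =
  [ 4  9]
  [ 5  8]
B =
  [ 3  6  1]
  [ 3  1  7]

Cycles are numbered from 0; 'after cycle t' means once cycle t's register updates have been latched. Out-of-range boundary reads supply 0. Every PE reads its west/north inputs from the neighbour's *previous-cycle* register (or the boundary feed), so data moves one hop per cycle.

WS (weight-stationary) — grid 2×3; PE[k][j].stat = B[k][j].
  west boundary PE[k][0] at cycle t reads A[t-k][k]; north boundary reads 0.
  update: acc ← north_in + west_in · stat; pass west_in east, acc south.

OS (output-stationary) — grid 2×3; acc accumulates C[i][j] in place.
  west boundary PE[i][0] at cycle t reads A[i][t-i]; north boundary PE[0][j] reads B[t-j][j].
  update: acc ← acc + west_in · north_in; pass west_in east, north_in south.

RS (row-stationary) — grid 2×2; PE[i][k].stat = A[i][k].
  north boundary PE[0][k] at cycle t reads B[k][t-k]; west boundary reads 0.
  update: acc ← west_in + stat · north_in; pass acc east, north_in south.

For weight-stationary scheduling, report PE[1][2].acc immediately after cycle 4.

WS (2×3). Following PE[1][2] plus its west/north inputs:
  c0 r0c2: 0 / 0 / 0
  c0 r1c1: 0 / 0 / 0
  c0 r1c2: 0 / 0 / 0
  c1 r0c2: 0 / 0 / 0
  c1 r1c1: 0 / 0 / 0
  c1 r1c2: 0 / 0 / 0
  c2 r0c2: 4 / 4 / 4
  c2 r1c1: 33 / 9 / 33
  c2 r1c2: 0 / 0 / 0
  c3 r0c2: 5 / 5 / 5
  c3 r1c1: 38 / 8 / 38
  c3 r1c2: 67 / 9 / 67
  c4 r0c2: 0 / 0 / 0
  c4 r1c1: 0 / 0 / 0
  c4 r1c2: 61 / 8 / 61

PE[1][2].acc = 61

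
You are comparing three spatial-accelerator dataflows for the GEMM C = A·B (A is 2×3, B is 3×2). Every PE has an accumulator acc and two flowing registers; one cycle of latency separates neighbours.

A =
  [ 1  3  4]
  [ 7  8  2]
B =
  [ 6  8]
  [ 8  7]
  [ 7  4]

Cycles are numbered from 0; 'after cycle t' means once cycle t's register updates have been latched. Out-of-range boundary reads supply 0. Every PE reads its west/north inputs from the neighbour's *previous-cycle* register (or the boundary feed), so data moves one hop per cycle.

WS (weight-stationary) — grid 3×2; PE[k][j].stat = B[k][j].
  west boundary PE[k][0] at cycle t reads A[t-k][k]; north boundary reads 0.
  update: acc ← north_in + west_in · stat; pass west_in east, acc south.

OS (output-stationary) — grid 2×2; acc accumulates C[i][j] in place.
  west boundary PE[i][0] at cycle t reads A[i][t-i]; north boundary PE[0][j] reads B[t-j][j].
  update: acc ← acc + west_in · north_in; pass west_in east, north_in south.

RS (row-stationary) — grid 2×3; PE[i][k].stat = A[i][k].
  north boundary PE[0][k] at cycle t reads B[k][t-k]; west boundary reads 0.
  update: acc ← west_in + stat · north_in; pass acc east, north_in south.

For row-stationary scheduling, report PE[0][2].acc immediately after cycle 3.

RS (2×3). Following PE[0][2] plus its west/north inputs:
  cycle 0: PE[0][1] → acc 0, east 0, south 0
  cycle 0: PE[0][2] → acc 0, east 0, south 0
  cycle 1: PE[0][1] → acc 30, east 30, south 8
  cycle 1: PE[0][2] → acc 0, east 0, south 0
  cycle 2: PE[0][1] → acc 29, east 29, south 7
  cycle 2: PE[0][2] → acc 58, east 58, south 7
  cycle 3: PE[0][1] → acc 0, east 0, south 0
  cycle 3: PE[0][2] → acc 45, east 45, south 4

PE[0][2].acc = 45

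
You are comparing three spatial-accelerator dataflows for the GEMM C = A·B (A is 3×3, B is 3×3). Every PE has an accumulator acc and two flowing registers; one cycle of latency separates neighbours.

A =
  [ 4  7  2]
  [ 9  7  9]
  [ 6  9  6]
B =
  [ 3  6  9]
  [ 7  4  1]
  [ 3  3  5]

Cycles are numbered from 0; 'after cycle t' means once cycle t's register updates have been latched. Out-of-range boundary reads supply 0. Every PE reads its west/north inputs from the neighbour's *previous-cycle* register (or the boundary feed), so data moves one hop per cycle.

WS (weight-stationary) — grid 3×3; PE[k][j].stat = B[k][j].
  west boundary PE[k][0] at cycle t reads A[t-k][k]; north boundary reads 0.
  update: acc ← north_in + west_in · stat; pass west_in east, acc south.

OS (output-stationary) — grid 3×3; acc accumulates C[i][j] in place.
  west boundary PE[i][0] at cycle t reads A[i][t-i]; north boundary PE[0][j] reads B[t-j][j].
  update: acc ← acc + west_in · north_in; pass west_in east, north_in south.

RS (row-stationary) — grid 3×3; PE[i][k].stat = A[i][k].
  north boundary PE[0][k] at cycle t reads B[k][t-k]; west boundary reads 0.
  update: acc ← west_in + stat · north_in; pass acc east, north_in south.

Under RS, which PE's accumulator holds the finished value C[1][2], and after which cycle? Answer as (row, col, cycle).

(row, col, cycle) = (1, 2, 5)

Under RS, C[1][2] lands at PE[1][2]:
  t=0 PE[1][2]: acc=0 h=0 v=0
  t=1 PE[1][2]: acc=0 h=0 v=0
  t=2 PE[1][2]: acc=0 h=0 v=0
  t=3 PE[1][2]: acc=103 h=103 v=3
  t=4 PE[1][2]: acc=109 h=109 v=3
  t=5 PE[1][2]: acc=133 h=133 v=5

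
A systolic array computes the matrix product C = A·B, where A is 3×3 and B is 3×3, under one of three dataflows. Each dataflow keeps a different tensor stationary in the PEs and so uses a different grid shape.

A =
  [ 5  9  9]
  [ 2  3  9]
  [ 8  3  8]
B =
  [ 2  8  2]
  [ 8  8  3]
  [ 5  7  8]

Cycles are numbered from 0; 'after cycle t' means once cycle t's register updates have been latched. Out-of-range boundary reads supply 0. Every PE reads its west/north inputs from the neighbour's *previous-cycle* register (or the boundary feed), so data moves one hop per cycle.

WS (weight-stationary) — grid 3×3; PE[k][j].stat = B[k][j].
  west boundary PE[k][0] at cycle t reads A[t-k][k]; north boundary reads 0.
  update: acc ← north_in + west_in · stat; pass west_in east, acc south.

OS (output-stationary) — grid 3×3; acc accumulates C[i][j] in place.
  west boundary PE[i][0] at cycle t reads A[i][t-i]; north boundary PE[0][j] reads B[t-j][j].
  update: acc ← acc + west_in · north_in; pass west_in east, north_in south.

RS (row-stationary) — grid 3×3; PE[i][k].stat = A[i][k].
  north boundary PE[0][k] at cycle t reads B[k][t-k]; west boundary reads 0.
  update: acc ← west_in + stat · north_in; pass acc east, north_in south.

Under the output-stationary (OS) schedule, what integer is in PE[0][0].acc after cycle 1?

PE[0][0].acc = 82

Tracing OS — 3×3 array, target PE[0][0]:
  0: (0,0).acc=10  regs=<5,2>
  1: (0,0).acc=82  regs=<9,8>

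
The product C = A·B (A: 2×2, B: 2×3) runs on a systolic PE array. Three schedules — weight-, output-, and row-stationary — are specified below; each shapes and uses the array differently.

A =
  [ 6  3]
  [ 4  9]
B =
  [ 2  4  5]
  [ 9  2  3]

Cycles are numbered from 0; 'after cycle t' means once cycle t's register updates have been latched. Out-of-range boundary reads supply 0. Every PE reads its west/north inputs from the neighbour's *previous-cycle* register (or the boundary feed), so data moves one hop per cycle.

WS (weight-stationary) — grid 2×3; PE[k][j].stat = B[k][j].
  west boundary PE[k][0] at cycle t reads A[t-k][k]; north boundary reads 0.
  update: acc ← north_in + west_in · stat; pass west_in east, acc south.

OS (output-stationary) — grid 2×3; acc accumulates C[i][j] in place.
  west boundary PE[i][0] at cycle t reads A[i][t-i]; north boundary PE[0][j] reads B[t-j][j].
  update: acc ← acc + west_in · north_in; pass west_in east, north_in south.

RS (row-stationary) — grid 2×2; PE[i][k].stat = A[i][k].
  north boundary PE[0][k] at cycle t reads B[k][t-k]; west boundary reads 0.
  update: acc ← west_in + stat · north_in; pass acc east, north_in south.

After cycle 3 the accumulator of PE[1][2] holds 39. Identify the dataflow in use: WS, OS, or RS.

dataflow = WS

Under WS (2×3), PE[1][2]:
  [0] (1,2) acc=0 (h:0 v:0)
  [1] (1,2) acc=0 (h:0 v:0)
  [2] (1,2) acc=0 (h:0 v:0)
  [3] (1,2) acc=39 (h:3 v:39)
Under OS (2×3), PE[1][2]:
  [0] (1,2) acc=0 (h:0 v:0)
  [1] (1,2) acc=0 (h:0 v:0)
  [2] (1,2) acc=0 (h:0 v:0)
  [3] (1,2) acc=20 (h:4 v:5)
RS: PE[1][2] is outside its 2×2 grid.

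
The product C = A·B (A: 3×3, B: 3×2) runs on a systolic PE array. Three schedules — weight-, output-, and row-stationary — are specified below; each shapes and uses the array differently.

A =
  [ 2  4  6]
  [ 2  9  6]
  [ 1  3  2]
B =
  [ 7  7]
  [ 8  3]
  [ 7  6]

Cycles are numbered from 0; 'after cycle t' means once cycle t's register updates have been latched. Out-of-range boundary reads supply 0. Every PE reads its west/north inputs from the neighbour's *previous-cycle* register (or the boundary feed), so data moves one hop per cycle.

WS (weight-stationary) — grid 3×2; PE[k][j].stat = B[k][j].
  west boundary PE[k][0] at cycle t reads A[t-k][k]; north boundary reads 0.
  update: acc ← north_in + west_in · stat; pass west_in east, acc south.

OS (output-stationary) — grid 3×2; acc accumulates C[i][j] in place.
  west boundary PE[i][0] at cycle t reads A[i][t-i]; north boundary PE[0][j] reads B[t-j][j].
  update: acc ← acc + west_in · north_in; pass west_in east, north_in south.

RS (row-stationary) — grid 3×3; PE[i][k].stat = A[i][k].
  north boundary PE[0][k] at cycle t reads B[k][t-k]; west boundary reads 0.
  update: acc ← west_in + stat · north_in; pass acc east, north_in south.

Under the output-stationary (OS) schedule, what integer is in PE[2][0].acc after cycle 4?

Tracing OS — 3×2 array, target PE[2][0]:
  after 0 — PE[1][0] acc=0, pass-E 0, pass-S 0
  after 0 — PE[2][0] acc=0, pass-E 0, pass-S 0
  after 1 — PE[1][0] acc=14, pass-E 2, pass-S 7
  after 1 — PE[2][0] acc=0, pass-E 0, pass-S 0
  after 2 — PE[1][0] acc=86, pass-E 9, pass-S 8
  after 2 — PE[2][0] acc=7, pass-E 1, pass-S 7
  after 3 — PE[1][0] acc=128, pass-E 6, pass-S 7
  after 3 — PE[2][0] acc=31, pass-E 3, pass-S 8
  after 4 — PE[1][0] acc=128, pass-E 0, pass-S 0
  after 4 — PE[2][0] acc=45, pass-E 2, pass-S 7

PE[2][0].acc = 45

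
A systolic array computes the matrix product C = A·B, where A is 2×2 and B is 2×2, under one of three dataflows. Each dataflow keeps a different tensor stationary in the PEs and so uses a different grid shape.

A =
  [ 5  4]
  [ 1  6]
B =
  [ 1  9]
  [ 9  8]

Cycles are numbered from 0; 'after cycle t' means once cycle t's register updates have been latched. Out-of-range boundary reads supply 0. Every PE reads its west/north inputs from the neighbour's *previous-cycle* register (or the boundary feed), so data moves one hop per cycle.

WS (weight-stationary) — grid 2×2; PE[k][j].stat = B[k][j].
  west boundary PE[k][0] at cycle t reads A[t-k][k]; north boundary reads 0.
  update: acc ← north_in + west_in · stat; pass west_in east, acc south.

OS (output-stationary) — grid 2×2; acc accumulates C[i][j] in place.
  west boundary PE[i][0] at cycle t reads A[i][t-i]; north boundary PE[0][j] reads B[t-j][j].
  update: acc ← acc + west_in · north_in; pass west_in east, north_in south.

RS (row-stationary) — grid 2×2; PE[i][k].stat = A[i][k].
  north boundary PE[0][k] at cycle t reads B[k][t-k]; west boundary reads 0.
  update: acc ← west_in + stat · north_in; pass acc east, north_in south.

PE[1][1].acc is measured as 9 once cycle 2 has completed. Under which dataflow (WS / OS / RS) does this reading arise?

dataflow = OS

— WS: 2×2; PE[1][1] trace:
  [0] (1,1) acc=0 (h:0 v:0)
  [1] (1,1) acc=0 (h:0 v:0)
  [2] (1,1) acc=77 (h:4 v:77)
— OS: 2×2; PE[1][1] trace:
  [0] (1,1) acc=0 (h:0 v:0)
  [1] (1,1) acc=0 (h:0 v:0)
  [2] (1,1) acc=9 (h:1 v:9)
— RS: 2×2; PE[1][1] trace:
  [0] (1,1) acc=0 (h:0 v:0)
  [1] (1,1) acc=0 (h:0 v:0)
  [2] (1,1) acc=55 (h:55 v:9)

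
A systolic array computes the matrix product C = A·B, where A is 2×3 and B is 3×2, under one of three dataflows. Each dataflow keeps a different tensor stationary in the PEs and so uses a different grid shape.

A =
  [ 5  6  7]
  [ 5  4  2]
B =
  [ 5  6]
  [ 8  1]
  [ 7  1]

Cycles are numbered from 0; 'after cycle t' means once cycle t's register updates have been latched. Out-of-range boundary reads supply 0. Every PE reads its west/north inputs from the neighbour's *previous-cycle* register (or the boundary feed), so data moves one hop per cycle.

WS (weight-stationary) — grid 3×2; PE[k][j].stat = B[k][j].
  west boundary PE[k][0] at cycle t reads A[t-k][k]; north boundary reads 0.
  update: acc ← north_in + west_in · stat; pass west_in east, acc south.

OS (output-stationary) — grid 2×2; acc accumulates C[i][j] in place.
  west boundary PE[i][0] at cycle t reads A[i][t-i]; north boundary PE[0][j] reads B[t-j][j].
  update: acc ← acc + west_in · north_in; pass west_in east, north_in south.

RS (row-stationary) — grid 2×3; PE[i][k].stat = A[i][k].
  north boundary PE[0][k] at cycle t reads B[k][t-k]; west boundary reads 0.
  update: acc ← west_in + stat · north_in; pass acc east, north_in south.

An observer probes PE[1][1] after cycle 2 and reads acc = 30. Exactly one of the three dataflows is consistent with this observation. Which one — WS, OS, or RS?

dataflow = OS

Under WS (3×2), PE[1][1]:
  [0] (1,1) acc=0 (h:0 v:0)
  [1] (1,1) acc=0 (h:0 v:0)
  [2] (1,1) acc=36 (h:6 v:36)
Under OS (2×2), PE[1][1]:
  [0] (1,1) acc=0 (h:0 v:0)
  [1] (1,1) acc=0 (h:0 v:0)
  [2] (1,1) acc=30 (h:5 v:6)
Under RS (2×3), PE[1][1]:
  [0] (1,1) acc=0 (h:0 v:0)
  [1] (1,1) acc=0 (h:0 v:0)
  [2] (1,1) acc=57 (h:57 v:8)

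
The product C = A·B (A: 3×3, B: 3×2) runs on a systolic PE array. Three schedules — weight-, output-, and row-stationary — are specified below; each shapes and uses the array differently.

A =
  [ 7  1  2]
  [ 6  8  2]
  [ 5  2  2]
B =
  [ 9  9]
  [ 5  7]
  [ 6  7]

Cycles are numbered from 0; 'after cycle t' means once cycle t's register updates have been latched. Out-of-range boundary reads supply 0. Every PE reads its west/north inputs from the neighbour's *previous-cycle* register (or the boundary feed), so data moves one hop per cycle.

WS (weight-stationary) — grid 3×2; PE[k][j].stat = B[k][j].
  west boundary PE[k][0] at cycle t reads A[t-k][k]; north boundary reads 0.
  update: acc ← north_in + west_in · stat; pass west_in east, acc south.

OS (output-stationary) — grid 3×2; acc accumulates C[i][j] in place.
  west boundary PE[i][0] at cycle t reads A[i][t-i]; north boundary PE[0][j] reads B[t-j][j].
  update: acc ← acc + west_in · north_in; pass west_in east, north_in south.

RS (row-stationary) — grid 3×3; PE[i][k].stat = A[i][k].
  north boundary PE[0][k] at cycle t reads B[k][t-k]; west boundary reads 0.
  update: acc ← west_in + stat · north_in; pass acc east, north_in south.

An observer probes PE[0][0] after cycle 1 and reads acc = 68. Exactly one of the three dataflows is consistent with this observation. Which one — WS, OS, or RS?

WS [3×2] PE[0][0] across cycles:
  0: (0,0).acc=63  regs=<7,63>
  1: (0,0).acc=54  regs=<6,54>
OS [3×2] PE[0][0] across cycles:
  0: (0,0).acc=63  regs=<7,9>
  1: (0,0).acc=68  regs=<1,5>
RS [3×3] PE[0][0] across cycles:
  0: (0,0).acc=63  regs=<63,9>
  1: (0,0).acc=63  regs=<63,9>

dataflow = OS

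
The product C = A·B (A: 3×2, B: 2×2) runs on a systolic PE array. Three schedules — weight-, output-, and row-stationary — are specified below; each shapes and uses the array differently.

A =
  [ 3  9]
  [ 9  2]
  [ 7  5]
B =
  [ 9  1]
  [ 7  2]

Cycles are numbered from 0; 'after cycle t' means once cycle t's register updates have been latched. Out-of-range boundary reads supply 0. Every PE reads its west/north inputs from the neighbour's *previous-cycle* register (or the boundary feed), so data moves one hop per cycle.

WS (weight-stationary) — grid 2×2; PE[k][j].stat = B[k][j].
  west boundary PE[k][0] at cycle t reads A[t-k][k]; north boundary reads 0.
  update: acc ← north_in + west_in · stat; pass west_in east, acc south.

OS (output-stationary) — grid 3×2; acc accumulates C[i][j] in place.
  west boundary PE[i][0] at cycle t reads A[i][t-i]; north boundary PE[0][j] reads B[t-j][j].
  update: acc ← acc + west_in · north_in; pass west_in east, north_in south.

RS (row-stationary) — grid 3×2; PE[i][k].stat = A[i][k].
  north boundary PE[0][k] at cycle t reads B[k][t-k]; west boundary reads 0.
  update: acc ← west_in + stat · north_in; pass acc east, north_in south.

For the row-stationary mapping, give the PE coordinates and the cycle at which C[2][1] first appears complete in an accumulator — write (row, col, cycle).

RS: C[2][1] accumulates in PE[2][1]:
  t=0 PE[2][1]: acc=0 h=0 v=0
  t=1 PE[2][1]: acc=0 h=0 v=0
  t=2 PE[2][1]: acc=0 h=0 v=0
  t=3 PE[2][1]: acc=98 h=98 v=7
  t=4 PE[2][1]: acc=17 h=17 v=2

(row, col, cycle) = (2, 1, 4)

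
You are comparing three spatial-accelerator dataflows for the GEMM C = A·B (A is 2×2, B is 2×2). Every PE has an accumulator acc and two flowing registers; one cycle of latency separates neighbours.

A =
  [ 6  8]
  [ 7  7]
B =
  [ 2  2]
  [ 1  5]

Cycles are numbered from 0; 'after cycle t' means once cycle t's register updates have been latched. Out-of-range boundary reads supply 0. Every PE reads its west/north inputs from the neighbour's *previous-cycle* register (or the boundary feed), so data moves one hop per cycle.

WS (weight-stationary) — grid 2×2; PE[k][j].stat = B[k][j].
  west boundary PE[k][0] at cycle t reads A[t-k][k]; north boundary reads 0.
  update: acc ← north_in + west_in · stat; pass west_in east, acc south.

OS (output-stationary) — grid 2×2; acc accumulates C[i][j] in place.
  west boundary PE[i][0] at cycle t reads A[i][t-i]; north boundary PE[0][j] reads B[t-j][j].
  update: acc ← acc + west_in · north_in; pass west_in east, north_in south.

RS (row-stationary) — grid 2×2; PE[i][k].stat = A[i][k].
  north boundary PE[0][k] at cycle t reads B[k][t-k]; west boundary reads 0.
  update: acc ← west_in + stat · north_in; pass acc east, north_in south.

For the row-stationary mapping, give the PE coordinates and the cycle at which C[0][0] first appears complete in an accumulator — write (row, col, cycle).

RS: C[0][0] accumulates in PE[0][1]:
  t=0 PE[0][1]: acc=0 h=0 v=0
  t=1 PE[0][1]: acc=20 h=20 v=1

(row, col, cycle) = (0, 1, 1)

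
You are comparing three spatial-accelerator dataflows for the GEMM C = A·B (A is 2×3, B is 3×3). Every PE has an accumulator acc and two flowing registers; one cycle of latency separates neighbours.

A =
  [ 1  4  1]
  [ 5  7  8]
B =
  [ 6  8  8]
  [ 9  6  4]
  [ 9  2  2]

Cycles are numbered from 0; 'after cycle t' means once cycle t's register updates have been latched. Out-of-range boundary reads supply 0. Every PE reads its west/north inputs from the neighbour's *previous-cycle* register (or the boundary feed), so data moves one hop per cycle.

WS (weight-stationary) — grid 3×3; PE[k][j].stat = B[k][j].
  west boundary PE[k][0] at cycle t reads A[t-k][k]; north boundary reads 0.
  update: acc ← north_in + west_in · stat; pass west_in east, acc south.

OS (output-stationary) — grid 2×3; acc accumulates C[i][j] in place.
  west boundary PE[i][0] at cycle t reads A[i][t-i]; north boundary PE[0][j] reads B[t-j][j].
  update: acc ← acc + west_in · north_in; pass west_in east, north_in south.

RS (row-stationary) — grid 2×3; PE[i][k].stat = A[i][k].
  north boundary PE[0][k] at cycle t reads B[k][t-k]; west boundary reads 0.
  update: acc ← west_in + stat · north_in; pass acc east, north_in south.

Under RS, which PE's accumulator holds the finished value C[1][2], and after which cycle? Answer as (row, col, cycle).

RS: C[1][2] accumulates in PE[1][2]:
  t=0 PE[1][2]: acc=0 h=0 v=0
  t=1 PE[1][2]: acc=0 h=0 v=0
  t=2 PE[1][2]: acc=0 h=0 v=0
  t=3 PE[1][2]: acc=165 h=165 v=9
  t=4 PE[1][2]: acc=98 h=98 v=2
  t=5 PE[1][2]: acc=84 h=84 v=2

(row, col, cycle) = (1, 2, 5)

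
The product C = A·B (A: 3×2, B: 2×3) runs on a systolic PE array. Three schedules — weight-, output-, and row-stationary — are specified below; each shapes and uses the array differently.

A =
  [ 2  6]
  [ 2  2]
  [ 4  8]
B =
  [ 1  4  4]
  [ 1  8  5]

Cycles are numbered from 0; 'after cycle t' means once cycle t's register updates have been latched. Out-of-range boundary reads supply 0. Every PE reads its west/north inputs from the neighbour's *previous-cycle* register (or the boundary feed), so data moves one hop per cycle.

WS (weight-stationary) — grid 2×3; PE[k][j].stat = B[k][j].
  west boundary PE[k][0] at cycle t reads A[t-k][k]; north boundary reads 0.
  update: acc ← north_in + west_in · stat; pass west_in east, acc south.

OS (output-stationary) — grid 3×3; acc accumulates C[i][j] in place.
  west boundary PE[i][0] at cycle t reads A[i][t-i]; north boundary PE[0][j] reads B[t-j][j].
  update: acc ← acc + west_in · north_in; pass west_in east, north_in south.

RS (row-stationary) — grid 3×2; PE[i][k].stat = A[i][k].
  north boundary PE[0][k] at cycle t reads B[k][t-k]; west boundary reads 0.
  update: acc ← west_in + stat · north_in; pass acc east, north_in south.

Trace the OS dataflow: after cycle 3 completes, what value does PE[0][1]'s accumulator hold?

PE[0][1].acc = 56

OS 3×3: PE[0][1] cycle-by-cycle (with neighbour feeds):
  t=0 PE[0][0]: acc=2 h=2 v=1
  t=0 PE[0][1]: acc=0 h=0 v=0
  t=1 PE[0][0]: acc=8 h=6 v=1
  t=1 PE[0][1]: acc=8 h=2 v=4
  t=2 PE[0][0]: acc=8 h=0 v=0
  t=2 PE[0][1]: acc=56 h=6 v=8
  t=3 PE[0][0]: acc=8 h=0 v=0
  t=3 PE[0][1]: acc=56 h=0 v=0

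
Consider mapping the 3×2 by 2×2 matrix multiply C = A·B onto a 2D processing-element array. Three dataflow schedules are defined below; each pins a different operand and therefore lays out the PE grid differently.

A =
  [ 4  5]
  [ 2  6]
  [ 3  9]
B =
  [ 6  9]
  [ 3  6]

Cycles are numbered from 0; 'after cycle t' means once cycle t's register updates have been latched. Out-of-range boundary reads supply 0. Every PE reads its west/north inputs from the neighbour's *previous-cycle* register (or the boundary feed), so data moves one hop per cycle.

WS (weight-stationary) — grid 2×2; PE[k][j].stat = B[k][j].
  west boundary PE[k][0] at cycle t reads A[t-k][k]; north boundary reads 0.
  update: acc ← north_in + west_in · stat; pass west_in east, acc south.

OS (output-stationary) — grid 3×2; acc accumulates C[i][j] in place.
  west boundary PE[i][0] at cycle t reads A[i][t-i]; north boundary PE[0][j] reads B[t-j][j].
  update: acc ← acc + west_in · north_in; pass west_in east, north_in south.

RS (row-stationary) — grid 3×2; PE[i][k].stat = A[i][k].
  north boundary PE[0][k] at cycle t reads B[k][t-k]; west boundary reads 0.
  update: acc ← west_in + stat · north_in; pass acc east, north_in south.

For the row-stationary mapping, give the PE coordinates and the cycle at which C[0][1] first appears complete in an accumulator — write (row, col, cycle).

(row, col, cycle) = (0, 1, 2)

RS — PE[0][1] is where C[0][1] collects:
  @0  [0,1]  acc 0  |  →0  ↓0
  @1  [0,1]  acc 39  |  →39  ↓3
  @2  [0,1]  acc 66  |  →66  ↓6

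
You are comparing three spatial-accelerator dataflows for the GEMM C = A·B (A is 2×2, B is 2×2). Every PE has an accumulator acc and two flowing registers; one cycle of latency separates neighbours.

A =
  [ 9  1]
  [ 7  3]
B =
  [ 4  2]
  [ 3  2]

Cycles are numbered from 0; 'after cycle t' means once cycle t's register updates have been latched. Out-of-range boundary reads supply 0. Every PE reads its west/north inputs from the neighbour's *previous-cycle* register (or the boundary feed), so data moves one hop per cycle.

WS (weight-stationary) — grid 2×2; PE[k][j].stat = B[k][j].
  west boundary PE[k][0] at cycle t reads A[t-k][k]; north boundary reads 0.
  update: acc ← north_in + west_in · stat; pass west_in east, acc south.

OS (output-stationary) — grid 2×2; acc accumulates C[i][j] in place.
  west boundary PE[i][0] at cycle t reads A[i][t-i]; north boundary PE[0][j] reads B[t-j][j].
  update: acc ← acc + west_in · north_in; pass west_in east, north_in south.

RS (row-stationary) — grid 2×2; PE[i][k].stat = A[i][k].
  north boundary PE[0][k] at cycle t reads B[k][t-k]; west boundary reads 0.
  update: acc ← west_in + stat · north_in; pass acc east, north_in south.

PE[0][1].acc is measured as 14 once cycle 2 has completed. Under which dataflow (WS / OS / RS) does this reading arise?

Under WS (2×2), PE[0][1]:
  after 0 — PE[0][1] acc=0, pass-E 0, pass-S 0
  after 1 — PE[0][1] acc=18, pass-E 9, pass-S 18
  after 2 — PE[0][1] acc=14, pass-E 7, pass-S 14
Under OS (2×2), PE[0][1]:
  after 0 — PE[0][1] acc=0, pass-E 0, pass-S 0
  after 1 — PE[0][1] acc=18, pass-E 9, pass-S 2
  after 2 — PE[0][1] acc=20, pass-E 1, pass-S 2
Under RS (2×2), PE[0][1]:
  after 0 — PE[0][1] acc=0, pass-E 0, pass-S 0
  after 1 — PE[0][1] acc=39, pass-E 39, pass-S 3
  after 2 — PE[0][1] acc=20, pass-E 20, pass-S 2

dataflow = WS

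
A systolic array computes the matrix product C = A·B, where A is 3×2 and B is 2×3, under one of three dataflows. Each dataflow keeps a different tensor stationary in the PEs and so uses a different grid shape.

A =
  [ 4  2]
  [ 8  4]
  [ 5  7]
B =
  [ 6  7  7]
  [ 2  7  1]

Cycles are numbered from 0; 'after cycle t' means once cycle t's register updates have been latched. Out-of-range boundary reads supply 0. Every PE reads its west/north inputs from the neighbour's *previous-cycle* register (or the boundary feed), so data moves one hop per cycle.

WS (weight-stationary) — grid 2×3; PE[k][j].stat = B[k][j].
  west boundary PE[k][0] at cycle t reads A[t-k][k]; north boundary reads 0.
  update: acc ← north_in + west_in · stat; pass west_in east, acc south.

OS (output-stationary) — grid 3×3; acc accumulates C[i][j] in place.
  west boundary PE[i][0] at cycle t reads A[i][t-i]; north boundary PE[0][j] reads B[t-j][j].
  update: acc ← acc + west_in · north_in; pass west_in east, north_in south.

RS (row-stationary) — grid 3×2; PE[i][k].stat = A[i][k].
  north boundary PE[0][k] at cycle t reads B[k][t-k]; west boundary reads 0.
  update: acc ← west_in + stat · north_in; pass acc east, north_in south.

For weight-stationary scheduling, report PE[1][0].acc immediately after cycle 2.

WS on a 2×3 grid — tracing PE[1][0] and its feeders:
  0: (0,0).acc=24  regs=<4,24>
  0: (1,0).acc=0  regs=<0,0>
  1: (0,0).acc=48  regs=<8,48>
  1: (1,0).acc=28  regs=<2,28>
  2: (0,0).acc=30  regs=<5,30>
  2: (1,0).acc=56  regs=<4,56>

PE[1][0].acc = 56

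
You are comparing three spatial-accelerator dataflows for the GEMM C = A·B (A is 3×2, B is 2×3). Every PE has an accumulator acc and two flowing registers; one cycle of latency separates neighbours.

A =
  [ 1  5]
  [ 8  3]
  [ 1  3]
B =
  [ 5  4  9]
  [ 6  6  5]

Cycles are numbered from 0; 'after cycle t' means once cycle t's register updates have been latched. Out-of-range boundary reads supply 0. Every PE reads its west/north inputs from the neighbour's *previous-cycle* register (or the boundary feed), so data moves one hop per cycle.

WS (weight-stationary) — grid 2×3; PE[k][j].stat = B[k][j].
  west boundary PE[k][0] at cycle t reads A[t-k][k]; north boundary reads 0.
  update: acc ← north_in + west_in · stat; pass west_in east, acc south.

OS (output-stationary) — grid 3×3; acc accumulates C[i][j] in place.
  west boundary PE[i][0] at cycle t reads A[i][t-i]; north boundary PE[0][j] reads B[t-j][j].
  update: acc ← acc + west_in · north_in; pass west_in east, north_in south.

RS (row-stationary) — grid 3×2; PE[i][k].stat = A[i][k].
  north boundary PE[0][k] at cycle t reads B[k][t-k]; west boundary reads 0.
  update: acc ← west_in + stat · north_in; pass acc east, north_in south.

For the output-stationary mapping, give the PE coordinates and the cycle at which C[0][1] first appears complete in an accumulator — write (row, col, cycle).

OS — PE[0][1] is where C[0][1] collects:
  @0  [0,1]  acc 0  |  →0  ↓0
  @1  [0,1]  acc 4  |  →1  ↓4
  @2  [0,1]  acc 34  |  →5  ↓6

(row, col, cycle) = (0, 1, 2)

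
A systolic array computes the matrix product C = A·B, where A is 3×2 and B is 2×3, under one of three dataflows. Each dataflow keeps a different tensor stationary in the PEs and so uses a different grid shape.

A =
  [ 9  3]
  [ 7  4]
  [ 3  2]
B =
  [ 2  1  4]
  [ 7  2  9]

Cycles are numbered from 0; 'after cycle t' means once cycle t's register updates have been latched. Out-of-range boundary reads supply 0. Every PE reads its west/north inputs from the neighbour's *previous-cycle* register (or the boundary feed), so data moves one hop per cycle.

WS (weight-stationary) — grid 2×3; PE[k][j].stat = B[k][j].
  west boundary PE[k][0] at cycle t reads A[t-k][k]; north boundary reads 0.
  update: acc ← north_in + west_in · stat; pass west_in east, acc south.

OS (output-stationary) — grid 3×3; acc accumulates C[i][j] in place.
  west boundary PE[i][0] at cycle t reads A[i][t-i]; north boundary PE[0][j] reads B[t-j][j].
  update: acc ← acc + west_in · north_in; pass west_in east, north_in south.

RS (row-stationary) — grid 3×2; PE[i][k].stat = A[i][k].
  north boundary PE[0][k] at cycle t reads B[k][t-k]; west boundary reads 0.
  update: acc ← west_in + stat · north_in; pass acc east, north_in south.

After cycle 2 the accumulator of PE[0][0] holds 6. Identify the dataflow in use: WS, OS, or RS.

dataflow = WS

WS [2×3] PE[0][0] across cycles:
  @0  [0,0]  acc 18  |  →9  ↓18
  @1  [0,0]  acc 14  |  →7  ↓14
  @2  [0,0]  acc 6  |  →3  ↓6
OS [3×3] PE[0][0] across cycles:
  @0  [0,0]  acc 18  |  →9  ↓2
  @1  [0,0]  acc 39  |  →3  ↓7
  @2  [0,0]  acc 39  |  →0  ↓0
RS [3×2] PE[0][0] across cycles:
  @0  [0,0]  acc 18  |  →18  ↓2
  @1  [0,0]  acc 9  |  →9  ↓1
  @2  [0,0]  acc 36  |  →36  ↓4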